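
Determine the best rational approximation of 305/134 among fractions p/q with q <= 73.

Expand x = 305/134 as a continued fraction with the Euclidean algorithm:
  305 = 2*134 + 37, so a_0 = 2.
  134 = 3*37 + 23, so a_1 = 3.
  37 = 1*23 + 14, so a_2 = 1.
  23 = 1*14 + 9, so a_3 = 1.
  14 = 1*9 + 5, so a_4 = 1.
  9 = 1*5 + 4, so a_5 = 1.
  5 = 1*4 + 1, so a_6 = 1.
  4 = 4*1 + 0, so a_7 = 4.
so x = [2; 3, 1, 1, 1, 1, 1, 4].
Convergents (p_i = a_i*p_{i-1} + p_{i-2}, q_i = a_i*q_{i-1} + q_{i-2} with p_{-2}=0, p_{-1}=1, q_{-2}=1, q_{-1}=0), until the denominator exceeds 73:
  i=0: a_0=2, p_0 = 2*1 + 0 = 2, q_0 = 2*0 + 1 = 1.
  i=1: a_1=3, p_1 = 3*2 + 1 = 7, q_1 = 3*1 + 0 = 3.
  i=2: a_2=1, p_2 = 1*7 + 2 = 9, q_2 = 1*3 + 1 = 4.
  i=3: a_3=1, p_3 = 1*9 + 7 = 16, q_3 = 1*4 + 3 = 7.
  i=4: a_4=1, p_4 = 1*16 + 9 = 25, q_4 = 1*7 + 4 = 11.
  i=5: a_5=1, p_5 = 1*25 + 16 = 41, q_5 = 1*11 + 7 = 18.
  i=6: a_6=1, p_6 = 1*41 + 25 = 66, q_6 = 1*18 + 11 = 29.
  i=7: a_7=4, p_7 = 4*66 + 41 = 305, q_7 = 4*29 + 18 = 134.
q_7 = 134 > 73, so the last convergent with denominator <= 73 is p_6/q_6 = 66/29.
The closest fraction with denominator <= 73 is either p_6/q_6 or the intermediate fraction (k*p_6 + p_5)/(k*q_6 + q_5) with the largest k >= 1 whose denominator stays <= 73; these approach x as k grows, and every other convergent or intermediate fraction in range is farther away.
Largest k: floor((73 - q_5)/q_6) = floor((73 - 18)/29) = 1.
That gives (1*66 + 41)/(1*29 + 18) = 107/47.
Compare the errors: |x - 66/29| = |305*29 - 66*134|/(134*29) = 1/3886, and |x - 107/47| = |305*47 - 107*134|/(134*47) = 3/6298.
Cross-multiplying, 1*6298 = 6298 < 11658 = 3*3886, so 1/3886 is smaller: the convergent 66/29 is closer to x than 107/47.

66/29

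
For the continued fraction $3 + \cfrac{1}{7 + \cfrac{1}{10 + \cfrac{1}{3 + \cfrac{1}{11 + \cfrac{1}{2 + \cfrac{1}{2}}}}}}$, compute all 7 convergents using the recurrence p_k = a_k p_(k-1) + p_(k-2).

3/1, 22/7, 223/71, 691/220, 7824/2491, 16339/5202, 40502/12895

Using the convergent recurrence p_i = a_i*p_{i-1} + p_{i-2}, q_i = a_i*q_{i-1} + q_{i-2} with p_{-2}=0, p_{-1}=1, q_{-2}=1, q_{-1}=0:
  i=0: a_0=3, p_0 = 3*1 + 0 = 3, q_0 = 3*0 + 1 = 1.
  i=1: a_1=7, p_1 = 7*3 + 1 = 22, q_1 = 7*1 + 0 = 7.
  i=2: a_2=10, p_2 = 10*22 + 3 = 223, q_2 = 10*7 + 1 = 71.
  i=3: a_3=3, p_3 = 3*223 + 22 = 691, q_3 = 3*71 + 7 = 220.
  i=4: a_4=11, p_4 = 11*691 + 223 = 7824, q_4 = 11*220 + 71 = 2491.
  i=5: a_5=2, p_5 = 2*7824 + 691 = 16339, q_5 = 2*2491 + 220 = 5202.
  i=6: a_6=2, p_6 = 2*16339 + 7824 = 40502, q_6 = 2*5202 + 2491 = 12895.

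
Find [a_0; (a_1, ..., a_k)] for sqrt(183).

[13; (1, 1, 8, 1, 1, 26)]

Write x_i = (sqrt(183) + m_i)/d_i with (m_0, d_0) = (0, 1). a_0 = floor(sqrt(183)) = 13, since 13^2 = 169 <= 183 < 196 = 14^2.
Iterate m_{i+1} = d_i*a_i - m_i, d_{i+1} = (183 - m_{i+1}^2)/d_i, a_{i+1} = floor((a_0 + m_{i+1})/d_{i+1}):
  m_1 = 1*13 - 0 = 13, d_1 = (183 - 13^2)/1 = 14/1 = 14, a_1 = floor((13 + 13)/14) = 1.
  m_2 = 14*1 - 13 = 1, d_2 = (183 - 1^2)/14 = 182/14 = 13, a_2 = floor((13 + 1)/13) = 1.
  m_3 = 13*1 - 1 = 12, d_3 = (183 - 12^2)/13 = 39/13 = 3, a_3 = floor((13 + 12)/3) = 8.
  m_4 = 3*8 - 12 = 12, d_4 = (183 - 12^2)/3 = 39/3 = 13, a_4 = floor((13 + 12)/13) = 1.
  m_5 = 13*1 - 12 = 1, d_5 = (183 - 1^2)/13 = 182/13 = 14, a_5 = floor((13 + 1)/14) = 1.
  m_6 = 14*1 - 1 = 13, d_6 = (183 - 13^2)/14 = 14/14 = 1, a_6 = floor((13 + 13)/1) = 26.
  m_7 = 1*26 - 13 = 13, d_7 = (183 - 13^2)/1 = 14/1 = 14: (m_7, d_7) = (m_1, d_1) = (13, 14), so from here the quotients repeat a_1, ..., a_6; the period length is 6.
Hence the expansion of sqrt(183) is a_0 = 13 followed by the repeating block 1, 1, 8, 1, 1, 26 (period 6).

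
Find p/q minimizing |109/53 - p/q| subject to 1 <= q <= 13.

Expand x = 109/53 as a continued fraction with the Euclidean algorithm:
  109 = 2*53 + 3, so a_0 = 2.
  53 = 17*3 + 2, so a_1 = 17.
  3 = 1*2 + 1, so a_2 = 1.
  2 = 2*1 + 0, so a_3 = 2.
so x = [2; 17, 1, 2].
Convergents (p_i = a_i*p_{i-1} + p_{i-2}, q_i = a_i*q_{i-1} + q_{i-2} with p_{-2}=0, p_{-1}=1, q_{-2}=1, q_{-1}=0), until the denominator exceeds 13:
  i=0: a_0=2, p_0 = 2*1 + 0 = 2, q_0 = 2*0 + 1 = 1.
  i=1: a_1=17, p_1 = 17*2 + 1 = 35, q_1 = 17*1 + 0 = 17.
q_1 = 17 > 13, so the last convergent with denominator <= 13 is p_0/q_0 = 2/1.
The closest fraction with denominator <= 13 is either p_0/q_0 or the intermediate fraction (k*p_0 + p_{-1})/(k*q_0 + q_{-1}) with the largest k >= 1 whose denominator stays <= 13; these approach x as k grows, and every other convergent or intermediate fraction in range is farther away.
Largest k: floor((13 - q_{-1})/q_0) = floor((13 - 0)/1) = 13 (using the seeds p_{-1} = 1, q_{-1} = 0).
That gives (13*2 + 1)/(13*1 + 0) = 27/13.
Compare the errors: |x - 2/1| = |109*1 - 2*53|/(53*1) = 3/53, and |x - 27/13| = |109*13 - 27*53|/(53*13) = 14/689.
Cross-multiplying, 14*53 = 742 < 2067 = 3*689, so 14/689 is smaller: the intermediate fraction 27/13 is closer to x than 2/1.

27/13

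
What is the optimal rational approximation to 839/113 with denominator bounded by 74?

542/73

Expand x = 839/113 as a continued fraction with the Euclidean algorithm:
  839 = 7*113 + 48, so a_0 = 7.
  113 = 2*48 + 17, so a_1 = 2.
  48 = 2*17 + 14, so a_2 = 2.
  17 = 1*14 + 3, so a_3 = 1.
  14 = 4*3 + 2, so a_4 = 4.
  3 = 1*2 + 1, so a_5 = 1.
  2 = 2*1 + 0, so a_6 = 2.
so x = [7; 2, 2, 1, 4, 1, 2].
Convergents (p_i = a_i*p_{i-1} + p_{i-2}, q_i = a_i*q_{i-1} + q_{i-2} with p_{-2}=0, p_{-1}=1, q_{-2}=1, q_{-1}=0), until the denominator exceeds 74:
  i=0: a_0=7, p_0 = 7*1 + 0 = 7, q_0 = 7*0 + 1 = 1.
  i=1: a_1=2, p_1 = 2*7 + 1 = 15, q_1 = 2*1 + 0 = 2.
  i=2: a_2=2, p_2 = 2*15 + 7 = 37, q_2 = 2*2 + 1 = 5.
  i=3: a_3=1, p_3 = 1*37 + 15 = 52, q_3 = 1*5 + 2 = 7.
  i=4: a_4=4, p_4 = 4*52 + 37 = 245, q_4 = 4*7 + 5 = 33.
  i=5: a_5=1, p_5 = 1*245 + 52 = 297, q_5 = 1*33 + 7 = 40.
  i=6: a_6=2, p_6 = 2*297 + 245 = 839, q_6 = 2*40 + 33 = 113.
q_6 = 113 > 74, so the last convergent with denominator <= 74 is p_5/q_5 = 297/40.
The closest fraction with denominator <= 74 is either p_5/q_5 or the intermediate fraction (k*p_5 + p_4)/(k*q_5 + q_4) with the largest k >= 1 whose denominator stays <= 74; these approach x as k grows, and every other convergent or intermediate fraction in range is farther away.
Largest k: floor((74 - q_4)/q_5) = floor((74 - 33)/40) = 1.
That gives (1*297 + 245)/(1*40 + 33) = 542/73.
Compare the errors: |x - 297/40| = |839*40 - 297*113|/(113*40) = 1/4520, and |x - 542/73| = |839*73 - 542*113|/(113*73) = 1/8249.
Cross-multiplying, 1*4520 = 4520 < 8249 = 1*8249, so 1/8249 is smaller: the intermediate fraction 542/73 is closer to x than 297/40.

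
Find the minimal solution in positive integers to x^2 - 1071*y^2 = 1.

First expand sqrt(1071) as a continued fraction. With x_i = (sqrt(1071) + m_i)/d_i and (m_0, d_0) = (0, 1): a_0 = floor(sqrt(1071)) = 32, since 32^2 = 1024 <= 1071 < 1089 = 33^2.
Iterate m_{i+1} = d_i*a_i - m_i, d_{i+1} = (1071 - m_{i+1}^2)/d_i, a_{i+1} = floor((a_0 + m_{i+1})/d_{i+1}):
  m_1 = 1*32 - 0 = 32, d_1 = (1071 - 32^2)/1 = 47/1 = 47, a_1 = floor((32 + 32)/47) = 1.
  m_2 = 47*1 - 32 = 15, d_2 = (1071 - 15^2)/47 = 846/47 = 18, a_2 = floor((32 + 15)/18) = 2.
  m_3 = 18*2 - 15 = 21, d_3 = (1071 - 21^2)/18 = 630/18 = 35, a_3 = floor((32 + 21)/35) = 1.
  m_4 = 35*1 - 21 = 14, d_4 = (1071 - 14^2)/35 = 875/35 = 25, a_4 = floor((32 + 14)/25) = 1.
  m_5 = 25*1 - 14 = 11, d_5 = (1071 - 11^2)/25 = 950/25 = 38, a_5 = floor((32 + 11)/38) = 1.
  m_6 = 38*1 - 11 = 27, d_6 = (1071 - 27^2)/38 = 342/38 = 9, a_6 = floor((32 + 27)/9) = 6.
  m_7 = 9*6 - 27 = 27, d_7 = (1071 - 27^2)/9 = 342/9 = 38, a_7 = floor((32 + 27)/38) = 1.
  m_8 = 38*1 - 27 = 11, d_8 = (1071 - 11^2)/38 = 950/38 = 25, a_8 = floor((32 + 11)/25) = 1.
  m_9 = 25*1 - 11 = 14, d_9 = (1071 - 14^2)/25 = 875/25 = 35, a_9 = floor((32 + 14)/35) = 1.
  m_10 = 35*1 - 14 = 21, d_10 = (1071 - 21^2)/35 = 630/35 = 18, a_10 = floor((32 + 21)/18) = 2.
  m_11 = 18*2 - 21 = 15, d_11 = (1071 - 15^2)/18 = 846/18 = 47, a_11 = floor((32 + 15)/47) = 1.
  m_12 = 47*1 - 15 = 32, d_12 = (1071 - 32^2)/47 = 47/47 = 1, a_12 = floor((32 + 32)/1) = 64.
  m_13 = 1*64 - 32 = 32, d_13 = (1071 - 32^2)/1 = 47/1 = 47: (m_13, d_13) = (m_1, d_1) = (32, 47), so from here the quotients repeat a_1, ..., a_12; the period length is 12.
So sqrt(1071) = [32; (1, 2, 1, 1, 1, 6, 1, 1, 1, 2, 1, 64)] with period length k = 12.
k is even, so the fundamental solution of x^2 - 1071y^2 = 1 is (p_{k-1}, q_{k-1}) = (p_11, q_11); compute convergents through index 11.
Convergents (p_i = a_i*p_{i-1} + p_{i-2}, q_i = a_i*q_{i-1} + q_{i-2} with p_{-2}=0, p_{-1}=1, q_{-2}=1, q_{-1}=0):
  i=0: a_0=32, p_0 = 32*1 + 0 = 32, q_0 = 32*0 + 1 = 1.
  i=1: a_1=1, p_1 = 1*32 + 1 = 33, q_1 = 1*1 + 0 = 1.
  i=2: a_2=2, p_2 = 2*33 + 32 = 98, q_2 = 2*1 + 1 = 3.
  i=3: a_3=1, p_3 = 1*98 + 33 = 131, q_3 = 1*3 + 1 = 4.
  i=4: a_4=1, p_4 = 1*131 + 98 = 229, q_4 = 1*4 + 3 = 7.
  i=5: a_5=1, p_5 = 1*229 + 131 = 360, q_5 = 1*7 + 4 = 11.
  i=6: a_6=6, p_6 = 6*360 + 229 = 2389, q_6 = 6*11 + 7 = 73.
  i=7: a_7=1, p_7 = 1*2389 + 360 = 2749, q_7 = 1*73 + 11 = 84.
  i=8: a_8=1, p_8 = 1*2749 + 2389 = 5138, q_8 = 1*84 + 73 = 157.
  i=9: a_9=1, p_9 = 1*5138 + 2749 = 7887, q_9 = 1*157 + 84 = 241.
  i=10: a_10=2, p_10 = 2*7887 + 5138 = 20912, q_10 = 2*241 + 157 = 639.
  i=11: a_11=1, p_11 = 1*20912 + 7887 = 28799, q_11 = 1*639 + 241 = 880.
Check: 28799^2 - 1071*880^2 = 829382401 - 829382400 = 1, so (x, y) = (28799, 880) solves the equation, and by the theorem it is the least positive solution.

(x, y) = (28799, 880)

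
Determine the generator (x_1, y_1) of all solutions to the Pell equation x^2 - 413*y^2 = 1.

(x, y) = (113399, 5580)

First expand sqrt(413) as a continued fraction. With x_i = (sqrt(413) + m_i)/d_i and (m_0, d_0) = (0, 1): a_0 = floor(sqrt(413)) = 20, since 20^2 = 400 <= 413 < 441 = 21^2.
Iterate m_{i+1} = d_i*a_i - m_i, d_{i+1} = (413 - m_{i+1}^2)/d_i, a_{i+1} = floor((a_0 + m_{i+1})/d_{i+1}):
  m_1 = 1*20 - 0 = 20, d_1 = (413 - 20^2)/1 = 13/1 = 13, a_1 = floor((20 + 20)/13) = 3.
  m_2 = 13*3 - 20 = 19, d_2 = (413 - 19^2)/13 = 52/13 = 4, a_2 = floor((20 + 19)/4) = 9.
  m_3 = 4*9 - 19 = 17, d_3 = (413 - 17^2)/4 = 124/4 = 31, a_3 = floor((20 + 17)/31) = 1.
  m_4 = 31*1 - 17 = 14, d_4 = (413 - 14^2)/31 = 217/31 = 7, a_4 = floor((20 + 14)/7) = 4.
  m_5 = 7*4 - 14 = 14, d_5 = (413 - 14^2)/7 = 217/7 = 31, a_5 = floor((20 + 14)/31) = 1.
  m_6 = 31*1 - 14 = 17, d_6 = (413 - 17^2)/31 = 124/31 = 4, a_6 = floor((20 + 17)/4) = 9.
  m_7 = 4*9 - 17 = 19, d_7 = (413 - 19^2)/4 = 52/4 = 13, a_7 = floor((20 + 19)/13) = 3.
  m_8 = 13*3 - 19 = 20, d_8 = (413 - 20^2)/13 = 13/13 = 1, a_8 = floor((20 + 20)/1) = 40.
  m_9 = 1*40 - 20 = 20, d_9 = (413 - 20^2)/1 = 13/1 = 13: (m_9, d_9) = (m_1, d_1) = (20, 13), so from here the quotients repeat a_1, ..., a_8; the period length is 8.
So sqrt(413) = [20; (3, 9, 1, 4, 1, 9, 3, 40)] with period length k = 8.
k is even, so the fundamental solution of x^2 - 413y^2 = 1 is (p_{k-1}, q_{k-1}) = (p_7, q_7); compute convergents through index 7.
Convergents (p_i = a_i*p_{i-1} + p_{i-2}, q_i = a_i*q_{i-1} + q_{i-2} with p_{-2}=0, p_{-1}=1, q_{-2}=1, q_{-1}=0):
  i=0: a_0=20, p_0 = 20*1 + 0 = 20, q_0 = 20*0 + 1 = 1.
  i=1: a_1=3, p_1 = 3*20 + 1 = 61, q_1 = 3*1 + 0 = 3.
  i=2: a_2=9, p_2 = 9*61 + 20 = 569, q_2 = 9*3 + 1 = 28.
  i=3: a_3=1, p_3 = 1*569 + 61 = 630, q_3 = 1*28 + 3 = 31.
  i=4: a_4=4, p_4 = 4*630 + 569 = 3089, q_4 = 4*31 + 28 = 152.
  i=5: a_5=1, p_5 = 1*3089 + 630 = 3719, q_5 = 1*152 + 31 = 183.
  i=6: a_6=9, p_6 = 9*3719 + 3089 = 36560, q_6 = 9*183 + 152 = 1799.
  i=7: a_7=3, p_7 = 3*36560 + 3719 = 113399, q_7 = 3*1799 + 183 = 5580.
Check: 113399^2 - 413*5580^2 = 12859333201 - 12859333200 = 1, so (x, y) = (113399, 5580) solves the equation, and by the theorem it is the least positive solution.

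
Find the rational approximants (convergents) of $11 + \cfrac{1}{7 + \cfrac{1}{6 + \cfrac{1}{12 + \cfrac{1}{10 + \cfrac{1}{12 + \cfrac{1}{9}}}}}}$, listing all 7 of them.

Using the convergent recurrence p_i = a_i*p_{i-1} + p_{i-2}, q_i = a_i*q_{i-1} + q_{i-2} with p_{-2}=0, p_{-1}=1, q_{-2}=1, q_{-1}=0:
  i=0: a_0=11, p_0 = 11*1 + 0 = 11, q_0 = 11*0 + 1 = 1.
  i=1: a_1=7, p_1 = 7*11 + 1 = 78, q_1 = 7*1 + 0 = 7.
  i=2: a_2=6, p_2 = 6*78 + 11 = 479, q_2 = 6*7 + 1 = 43.
  i=3: a_3=12, p_3 = 12*479 + 78 = 5826, q_3 = 12*43 + 7 = 523.
  i=4: a_4=10, p_4 = 10*5826 + 479 = 58739, q_4 = 10*523 + 43 = 5273.
  i=5: a_5=12, p_5 = 12*58739 + 5826 = 710694, q_5 = 12*5273 + 523 = 63799.
  i=6: a_6=9, p_6 = 9*710694 + 58739 = 6454985, q_6 = 9*63799 + 5273 = 579464.

11/1, 78/7, 479/43, 5826/523, 58739/5273, 710694/63799, 6454985/579464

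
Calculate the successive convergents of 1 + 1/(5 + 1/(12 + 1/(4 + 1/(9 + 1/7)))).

1/1, 6/5, 73/61, 298/249, 2755/2302, 19583/16363

Using the convergent recurrence p_i = a_i*p_{i-1} + p_{i-2}, q_i = a_i*q_{i-1} + q_{i-2} with p_{-2}=0, p_{-1}=1, q_{-2}=1, q_{-1}=0:
  i=0: a_0=1, p_0 = 1*1 + 0 = 1, q_0 = 1*0 + 1 = 1.
  i=1: a_1=5, p_1 = 5*1 + 1 = 6, q_1 = 5*1 + 0 = 5.
  i=2: a_2=12, p_2 = 12*6 + 1 = 73, q_2 = 12*5 + 1 = 61.
  i=3: a_3=4, p_3 = 4*73 + 6 = 298, q_3 = 4*61 + 5 = 249.
  i=4: a_4=9, p_4 = 9*298 + 73 = 2755, q_4 = 9*249 + 61 = 2302.
  i=5: a_5=7, p_5 = 7*2755 + 298 = 19583, q_5 = 7*2302 + 249 = 16363.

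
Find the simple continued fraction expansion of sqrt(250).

Write x_i = (sqrt(250) + m_i)/d_i with (m_0, d_0) = (0, 1). a_0 = floor(sqrt(250)) = 15, since 15^2 = 225 <= 250 < 256 = 16^2.
Iterate m_{i+1} = d_i*a_i - m_i, d_{i+1} = (250 - m_{i+1}^2)/d_i, a_{i+1} = floor((a_0 + m_{i+1})/d_{i+1}):
  m_1 = 1*15 - 0 = 15, d_1 = (250 - 15^2)/1 = 25/1 = 25, a_1 = floor((15 + 15)/25) = 1.
  m_2 = 25*1 - 15 = 10, d_2 = (250 - 10^2)/25 = 150/25 = 6, a_2 = floor((15 + 10)/6) = 4.
  m_3 = 6*4 - 10 = 14, d_3 = (250 - 14^2)/6 = 54/6 = 9, a_3 = floor((15 + 14)/9) = 3.
  m_4 = 9*3 - 14 = 13, d_4 = (250 - 13^2)/9 = 81/9 = 9, a_4 = floor((15 + 13)/9) = 3.
  m_5 = 9*3 - 13 = 14, d_5 = (250 - 14^2)/9 = 54/9 = 6, a_5 = floor((15 + 14)/6) = 4.
  m_6 = 6*4 - 14 = 10, d_6 = (250 - 10^2)/6 = 150/6 = 25, a_6 = floor((15 + 10)/25) = 1.
  m_7 = 25*1 - 10 = 15, d_7 = (250 - 15^2)/25 = 25/25 = 1, a_7 = floor((15 + 15)/1) = 30.
  m_8 = 1*30 - 15 = 15, d_8 = (250 - 15^2)/1 = 25/1 = 25: (m_8, d_8) = (m_1, d_1) = (15, 25), so from here the quotients repeat a_1, ..., a_7; the period length is 7.
Hence the expansion of sqrt(250) is a_0 = 15 followed by the repeating block 1, 4, 3, 3, 4, 1, 30 (period 7).

[15; (1, 4, 3, 3, 4, 1, 30)]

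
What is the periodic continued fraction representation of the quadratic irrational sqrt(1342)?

[36; (1, 1, 1, 2, 1, 1, 1, 72)]

Write x_i = (sqrt(1342) + m_i)/d_i with (m_0, d_0) = (0, 1). a_0 = floor(sqrt(1342)) = 36, since 36^2 = 1296 <= 1342 < 1369 = 37^2.
Iterate m_{i+1} = d_i*a_i - m_i, d_{i+1} = (1342 - m_{i+1}^2)/d_i, a_{i+1} = floor((a_0 + m_{i+1})/d_{i+1}):
  m_1 = 1*36 - 0 = 36, d_1 = (1342 - 36^2)/1 = 46/1 = 46, a_1 = floor((36 + 36)/46) = 1.
  m_2 = 46*1 - 36 = 10, d_2 = (1342 - 10^2)/46 = 1242/46 = 27, a_2 = floor((36 + 10)/27) = 1.
  m_3 = 27*1 - 10 = 17, d_3 = (1342 - 17^2)/27 = 1053/27 = 39, a_3 = floor((36 + 17)/39) = 1.
  m_4 = 39*1 - 17 = 22, d_4 = (1342 - 22^2)/39 = 858/39 = 22, a_4 = floor((36 + 22)/22) = 2.
  m_5 = 22*2 - 22 = 22, d_5 = (1342 - 22^2)/22 = 858/22 = 39, a_5 = floor((36 + 22)/39) = 1.
  m_6 = 39*1 - 22 = 17, d_6 = (1342 - 17^2)/39 = 1053/39 = 27, a_6 = floor((36 + 17)/27) = 1.
  m_7 = 27*1 - 17 = 10, d_7 = (1342 - 10^2)/27 = 1242/27 = 46, a_7 = floor((36 + 10)/46) = 1.
  m_8 = 46*1 - 10 = 36, d_8 = (1342 - 36^2)/46 = 46/46 = 1, a_8 = floor((36 + 36)/1) = 72.
  m_9 = 1*72 - 36 = 36, d_9 = (1342 - 36^2)/1 = 46/1 = 46: (m_9, d_9) = (m_1, d_1) = (36, 46), so from here the quotients repeat a_1, ..., a_8; the period length is 8.
Hence the expansion of sqrt(1342) is a_0 = 36 followed by the repeating block 1, 1, 1, 2, 1, 1, 1, 72 (period 8).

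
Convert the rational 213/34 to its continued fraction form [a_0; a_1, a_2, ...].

[6; 3, 1, 3, 2]

Run the Euclidean algorithm on 213 and 34; the successive quotients are the partial quotients a_0, a_1, ... (each step inverts the fractional part left over by the previous one):
  213 = 6*34 + 9, so a_0 = 6.
  34 = 3*9 + 7, so a_1 = 3.
  9 = 1*7 + 2, so a_2 = 1.
  7 = 3*2 + 1, so a_3 = 3.
  2 = 2*1 + 0, so a_4 = 2.
The remainder reaches 0 after 5 divisions, so the expansion has 5 partial quotients, read off in order.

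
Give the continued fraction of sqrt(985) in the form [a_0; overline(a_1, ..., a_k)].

[31; overline(2, 1, 1, 2, 62)]

Write x_i = (sqrt(985) + m_i)/d_i with (m_0, d_0) = (0, 1). a_0 = floor(sqrt(985)) = 31, since 31^2 = 961 <= 985 < 1024 = 32^2.
Iterate m_{i+1} = d_i*a_i - m_i, d_{i+1} = (985 - m_{i+1}^2)/d_i, a_{i+1} = floor((a_0 + m_{i+1})/d_{i+1}):
  m_1 = 1*31 - 0 = 31, d_1 = (985 - 31^2)/1 = 24/1 = 24, a_1 = floor((31 + 31)/24) = 2.
  m_2 = 24*2 - 31 = 17, d_2 = (985 - 17^2)/24 = 696/24 = 29, a_2 = floor((31 + 17)/29) = 1.
  m_3 = 29*1 - 17 = 12, d_3 = (985 - 12^2)/29 = 841/29 = 29, a_3 = floor((31 + 12)/29) = 1.
  m_4 = 29*1 - 12 = 17, d_4 = (985 - 17^2)/29 = 696/29 = 24, a_4 = floor((31 + 17)/24) = 2.
  m_5 = 24*2 - 17 = 31, d_5 = (985 - 31^2)/24 = 24/24 = 1, a_5 = floor((31 + 31)/1) = 62.
  m_6 = 1*62 - 31 = 31, d_6 = (985 - 31^2)/1 = 24/1 = 24: (m_6, d_6) = (m_1, d_1) = (31, 24), so from here the quotients repeat a_1, ..., a_5; the period length is 5.
Hence the expansion of sqrt(985) is a_0 = 31 followed by the repeating block 2, 1, 1, 2, 62 (period 5).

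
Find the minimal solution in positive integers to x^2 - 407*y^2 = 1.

(x, y) = (2663, 132)

First expand sqrt(407) as a continued fraction. With x_i = (sqrt(407) + m_i)/d_i and (m_0, d_0) = (0, 1): a_0 = floor(sqrt(407)) = 20, since 20^2 = 400 <= 407 < 441 = 21^2.
Iterate m_{i+1} = d_i*a_i - m_i, d_{i+1} = (407 - m_{i+1}^2)/d_i, a_{i+1} = floor((a_0 + m_{i+1})/d_{i+1}):
  m_1 = 1*20 - 0 = 20, d_1 = (407 - 20^2)/1 = 7/1 = 7, a_1 = floor((20 + 20)/7) = 5.
  m_2 = 7*5 - 20 = 15, d_2 = (407 - 15^2)/7 = 182/7 = 26, a_2 = floor((20 + 15)/26) = 1.
  m_3 = 26*1 - 15 = 11, d_3 = (407 - 11^2)/26 = 286/26 = 11, a_3 = floor((20 + 11)/11) = 2.
  m_4 = 11*2 - 11 = 11, d_4 = (407 - 11^2)/11 = 286/11 = 26, a_4 = floor((20 + 11)/26) = 1.
  m_5 = 26*1 - 11 = 15, d_5 = (407 - 15^2)/26 = 182/26 = 7, a_5 = floor((20 + 15)/7) = 5.
  m_6 = 7*5 - 15 = 20, d_6 = (407 - 20^2)/7 = 7/7 = 1, a_6 = floor((20 + 20)/1) = 40.
  m_7 = 1*40 - 20 = 20, d_7 = (407 - 20^2)/1 = 7/1 = 7: (m_7, d_7) = (m_1, d_1) = (20, 7), so from here the quotients repeat a_1, ..., a_6; the period length is 6.
So sqrt(407) = [20; (5, 1, 2, 1, 5, 40)] with period length k = 6.
k is even, so the fundamental solution of x^2 - 407y^2 = 1 is (p_{k-1}, q_{k-1}) = (p_5, q_5); compute convergents through index 5.
Convergents (p_i = a_i*p_{i-1} + p_{i-2}, q_i = a_i*q_{i-1} + q_{i-2} with p_{-2}=0, p_{-1}=1, q_{-2}=1, q_{-1}=0):
  i=0: a_0=20, p_0 = 20*1 + 0 = 20, q_0 = 20*0 + 1 = 1.
  i=1: a_1=5, p_1 = 5*20 + 1 = 101, q_1 = 5*1 + 0 = 5.
  i=2: a_2=1, p_2 = 1*101 + 20 = 121, q_2 = 1*5 + 1 = 6.
  i=3: a_3=2, p_3 = 2*121 + 101 = 343, q_3 = 2*6 + 5 = 17.
  i=4: a_4=1, p_4 = 1*343 + 121 = 464, q_4 = 1*17 + 6 = 23.
  i=5: a_5=5, p_5 = 5*464 + 343 = 2663, q_5 = 5*23 + 17 = 132.
Check: 2663^2 - 407*132^2 = 7091569 - 7091568 = 1, so (x, y) = (2663, 132) solves the equation, and by the theorem it is the least positive solution.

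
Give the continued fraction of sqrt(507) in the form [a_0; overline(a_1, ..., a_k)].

[22; overline(1, 1, 14, 1, 1, 44)]

Write x_i = (sqrt(507) + m_i)/d_i with (m_0, d_0) = (0, 1). a_0 = floor(sqrt(507)) = 22, since 22^2 = 484 <= 507 < 529 = 23^2.
Iterate m_{i+1} = d_i*a_i - m_i, d_{i+1} = (507 - m_{i+1}^2)/d_i, a_{i+1} = floor((a_0 + m_{i+1})/d_{i+1}):
  m_1 = 1*22 - 0 = 22, d_1 = (507 - 22^2)/1 = 23/1 = 23, a_1 = floor((22 + 22)/23) = 1.
  m_2 = 23*1 - 22 = 1, d_2 = (507 - 1^2)/23 = 506/23 = 22, a_2 = floor((22 + 1)/22) = 1.
  m_3 = 22*1 - 1 = 21, d_3 = (507 - 21^2)/22 = 66/22 = 3, a_3 = floor((22 + 21)/3) = 14.
  m_4 = 3*14 - 21 = 21, d_4 = (507 - 21^2)/3 = 66/3 = 22, a_4 = floor((22 + 21)/22) = 1.
  m_5 = 22*1 - 21 = 1, d_5 = (507 - 1^2)/22 = 506/22 = 23, a_5 = floor((22 + 1)/23) = 1.
  m_6 = 23*1 - 1 = 22, d_6 = (507 - 22^2)/23 = 23/23 = 1, a_6 = floor((22 + 22)/1) = 44.
  m_7 = 1*44 - 22 = 22, d_7 = (507 - 22^2)/1 = 23/1 = 23: (m_7, d_7) = (m_1, d_1) = (22, 23), so from here the quotients repeat a_1, ..., a_6; the period length is 6.
Hence the expansion of sqrt(507) is a_0 = 22 followed by the repeating block 1, 1, 14, 1, 1, 44 (period 6).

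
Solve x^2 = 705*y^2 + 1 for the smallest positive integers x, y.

(x, y) = (237161, 8932)

First expand sqrt(705) as a continued fraction. With x_i = (sqrt(705) + m_i)/d_i and (m_0, d_0) = (0, 1): a_0 = floor(sqrt(705)) = 26, since 26^2 = 676 <= 705 < 729 = 27^2.
Iterate m_{i+1} = d_i*a_i - m_i, d_{i+1} = (705 - m_{i+1}^2)/d_i, a_{i+1} = floor((a_0 + m_{i+1})/d_{i+1}):
  m_1 = 1*26 - 0 = 26, d_1 = (705 - 26^2)/1 = 29/1 = 29, a_1 = floor((26 + 26)/29) = 1.
  m_2 = 29*1 - 26 = 3, d_2 = (705 - 3^2)/29 = 696/29 = 24, a_2 = floor((26 + 3)/24) = 1.
  m_3 = 24*1 - 3 = 21, d_3 = (705 - 21^2)/24 = 264/24 = 11, a_3 = floor((26 + 21)/11) = 4.
  m_4 = 11*4 - 21 = 23, d_4 = (705 - 23^2)/11 = 176/11 = 16, a_4 = floor((26 + 23)/16) = 3.
  m_5 = 16*3 - 23 = 25, d_5 = (705 - 25^2)/16 = 80/16 = 5, a_5 = floor((26 + 25)/5) = 10.
  m_6 = 5*10 - 25 = 25, d_6 = (705 - 25^2)/5 = 80/5 = 16, a_6 = floor((26 + 25)/16) = 3.
  m_7 = 16*3 - 25 = 23, d_7 = (705 - 23^2)/16 = 176/16 = 11, a_7 = floor((26 + 23)/11) = 4.
  m_8 = 11*4 - 23 = 21, d_8 = (705 - 21^2)/11 = 264/11 = 24, a_8 = floor((26 + 21)/24) = 1.
  m_9 = 24*1 - 21 = 3, d_9 = (705 - 3^2)/24 = 696/24 = 29, a_9 = floor((26 + 3)/29) = 1.
  m_10 = 29*1 - 3 = 26, d_10 = (705 - 26^2)/29 = 29/29 = 1, a_10 = floor((26 + 26)/1) = 52.
  m_11 = 1*52 - 26 = 26, d_11 = (705 - 26^2)/1 = 29/1 = 29: (m_11, d_11) = (m_1, d_1) = (26, 29), so from here the quotients repeat a_1, ..., a_10; the period length is 10.
So sqrt(705) = [26; (1, 1, 4, 3, 10, 3, 4, 1, 1, 52)] with period length k = 10.
k is even, so the fundamental solution of x^2 - 705y^2 = 1 is (p_{k-1}, q_{k-1}) = (p_9, q_9); compute convergents through index 9.
Convergents (p_i = a_i*p_{i-1} + p_{i-2}, q_i = a_i*q_{i-1} + q_{i-2} with p_{-2}=0, p_{-1}=1, q_{-2}=1, q_{-1}=0):
  i=0: a_0=26, p_0 = 26*1 + 0 = 26, q_0 = 26*0 + 1 = 1.
  i=1: a_1=1, p_1 = 1*26 + 1 = 27, q_1 = 1*1 + 0 = 1.
  i=2: a_2=1, p_2 = 1*27 + 26 = 53, q_2 = 1*1 + 1 = 2.
  i=3: a_3=4, p_3 = 4*53 + 27 = 239, q_3 = 4*2 + 1 = 9.
  i=4: a_4=3, p_4 = 3*239 + 53 = 770, q_4 = 3*9 + 2 = 29.
  i=5: a_5=10, p_5 = 10*770 + 239 = 7939, q_5 = 10*29 + 9 = 299.
  i=6: a_6=3, p_6 = 3*7939 + 770 = 24587, q_6 = 3*299 + 29 = 926.
  i=7: a_7=4, p_7 = 4*24587 + 7939 = 106287, q_7 = 4*926 + 299 = 4003.
  i=8: a_8=1, p_8 = 1*106287 + 24587 = 130874, q_8 = 1*4003 + 926 = 4929.
  i=9: a_9=1, p_9 = 1*130874 + 106287 = 237161, q_9 = 1*4929 + 4003 = 8932.
Check: 237161^2 - 705*8932^2 = 56245339921 - 56245339920 = 1, so (x, y) = (237161, 8932) solves the equation, and by the theorem it is the least positive solution.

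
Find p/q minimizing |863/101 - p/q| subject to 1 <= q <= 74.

Expand x = 863/101 as a continued fraction with the Euclidean algorithm:
  863 = 8*101 + 55, so a_0 = 8.
  101 = 1*55 + 46, so a_1 = 1.
  55 = 1*46 + 9, so a_2 = 1.
  46 = 5*9 + 1, so a_3 = 5.
  9 = 9*1 + 0, so a_4 = 9.
so x = [8; 1, 1, 5, 9].
Convergents (p_i = a_i*p_{i-1} + p_{i-2}, q_i = a_i*q_{i-1} + q_{i-2} with p_{-2}=0, p_{-1}=1, q_{-2}=1, q_{-1}=0), until the denominator exceeds 74:
  i=0: a_0=8, p_0 = 8*1 + 0 = 8, q_0 = 8*0 + 1 = 1.
  i=1: a_1=1, p_1 = 1*8 + 1 = 9, q_1 = 1*1 + 0 = 1.
  i=2: a_2=1, p_2 = 1*9 + 8 = 17, q_2 = 1*1 + 1 = 2.
  i=3: a_3=5, p_3 = 5*17 + 9 = 94, q_3 = 5*2 + 1 = 11.
  i=4: a_4=9, p_4 = 9*94 + 17 = 863, q_4 = 9*11 + 2 = 101.
q_4 = 101 > 74, so the last convergent with denominator <= 74 is p_3/q_3 = 94/11.
The closest fraction with denominator <= 74 is either p_3/q_3 or the intermediate fraction (k*p_3 + p_2)/(k*q_3 + q_2) with the largest k >= 1 whose denominator stays <= 74; these approach x as k grows, and every other convergent or intermediate fraction in range is farther away.
Largest k: floor((74 - q_2)/q_3) = floor((74 - 2)/11) = 6.
That gives (6*94 + 17)/(6*11 + 2) = 581/68.
Compare the errors: |x - 94/11| = |863*11 - 94*101|/(101*11) = 1/1111, and |x - 581/68| = |863*68 - 581*101|/(101*68) = 3/6868.
Cross-multiplying, 3*1111 = 3333 < 6868 = 1*6868, so 3/6868 is smaller: the intermediate fraction 581/68 is closer to x than 94/11.

581/68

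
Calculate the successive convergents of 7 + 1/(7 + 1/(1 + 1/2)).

Using the convergent recurrence p_i = a_i*p_{i-1} + p_{i-2}, q_i = a_i*q_{i-1} + q_{i-2} with p_{-2}=0, p_{-1}=1, q_{-2}=1, q_{-1}=0:
  i=0: a_0=7, p_0 = 7*1 + 0 = 7, q_0 = 7*0 + 1 = 1.
  i=1: a_1=7, p_1 = 7*7 + 1 = 50, q_1 = 7*1 + 0 = 7.
  i=2: a_2=1, p_2 = 1*50 + 7 = 57, q_2 = 1*7 + 1 = 8.
  i=3: a_3=2, p_3 = 2*57 + 50 = 164, q_3 = 2*8 + 7 = 23.

7/1, 50/7, 57/8, 164/23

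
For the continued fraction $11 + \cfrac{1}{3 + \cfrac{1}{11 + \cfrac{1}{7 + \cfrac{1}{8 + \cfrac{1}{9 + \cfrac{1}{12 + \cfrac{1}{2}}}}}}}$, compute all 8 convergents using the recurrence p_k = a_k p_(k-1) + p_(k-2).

Using the convergent recurrence p_i = a_i*p_{i-1} + p_{i-2}, q_i = a_i*q_{i-1} + q_{i-2} with p_{-2}=0, p_{-1}=1, q_{-2}=1, q_{-1}=0:
  i=0: a_0=11, p_0 = 11*1 + 0 = 11, q_0 = 11*0 + 1 = 1.
  i=1: a_1=3, p_1 = 3*11 + 1 = 34, q_1 = 3*1 + 0 = 3.
  i=2: a_2=11, p_2 = 11*34 + 11 = 385, q_2 = 11*3 + 1 = 34.
  i=3: a_3=7, p_3 = 7*385 + 34 = 2729, q_3 = 7*34 + 3 = 241.
  i=4: a_4=8, p_4 = 8*2729 + 385 = 22217, q_4 = 8*241 + 34 = 1962.
  i=5: a_5=9, p_5 = 9*22217 + 2729 = 202682, q_5 = 9*1962 + 241 = 17899.
  i=6: a_6=12, p_6 = 12*202682 + 22217 = 2454401, q_6 = 12*17899 + 1962 = 216750.
  i=7: a_7=2, p_7 = 2*2454401 + 202682 = 5111484, q_7 = 2*216750 + 17899 = 451399.

11/1, 34/3, 385/34, 2729/241, 22217/1962, 202682/17899, 2454401/216750, 5111484/451399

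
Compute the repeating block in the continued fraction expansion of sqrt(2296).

[47; (1, 10, 1, 94)]

Write x_i = (sqrt(2296) + m_i)/d_i with (m_0, d_0) = (0, 1). a_0 = floor(sqrt(2296)) = 47, since 47^2 = 2209 <= 2296 < 2304 = 48^2.
Iterate m_{i+1} = d_i*a_i - m_i, d_{i+1} = (2296 - m_{i+1}^2)/d_i, a_{i+1} = floor((a_0 + m_{i+1})/d_{i+1}):
  m_1 = 1*47 - 0 = 47, d_1 = (2296 - 47^2)/1 = 87/1 = 87, a_1 = floor((47 + 47)/87) = 1.
  m_2 = 87*1 - 47 = 40, d_2 = (2296 - 40^2)/87 = 696/87 = 8, a_2 = floor((47 + 40)/8) = 10.
  m_3 = 8*10 - 40 = 40, d_3 = (2296 - 40^2)/8 = 696/8 = 87, a_3 = floor((47 + 40)/87) = 1.
  m_4 = 87*1 - 40 = 47, d_4 = (2296 - 47^2)/87 = 87/87 = 1, a_4 = floor((47 + 47)/1) = 94.
  m_5 = 1*94 - 47 = 47, d_5 = (2296 - 47^2)/1 = 87/1 = 87: (m_5, d_5) = (m_1, d_1) = (47, 87), so from here the quotients repeat a_1, ..., a_4; the period length is 4.
Hence the expansion of sqrt(2296) is a_0 = 47 followed by the repeating block 1, 10, 1, 94 (period 4).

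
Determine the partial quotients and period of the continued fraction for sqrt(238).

Write x_i = (sqrt(238) + m_i)/d_i with (m_0, d_0) = (0, 1). a_0 = floor(sqrt(238)) = 15, since 15^2 = 225 <= 238 < 256 = 16^2.
Iterate m_{i+1} = d_i*a_i - m_i, d_{i+1} = (238 - m_{i+1}^2)/d_i, a_{i+1} = floor((a_0 + m_{i+1})/d_{i+1}):
  m_1 = 1*15 - 0 = 15, d_1 = (238 - 15^2)/1 = 13/1 = 13, a_1 = floor((15 + 15)/13) = 2.
  m_2 = 13*2 - 15 = 11, d_2 = (238 - 11^2)/13 = 117/13 = 9, a_2 = floor((15 + 11)/9) = 2.
  m_3 = 9*2 - 11 = 7, d_3 = (238 - 7^2)/9 = 189/9 = 21, a_3 = floor((15 + 7)/21) = 1.
  m_4 = 21*1 - 7 = 14, d_4 = (238 - 14^2)/21 = 42/21 = 2, a_4 = floor((15 + 14)/2) = 14.
  m_5 = 2*14 - 14 = 14, d_5 = (238 - 14^2)/2 = 42/2 = 21, a_5 = floor((15 + 14)/21) = 1.
  m_6 = 21*1 - 14 = 7, d_6 = (238 - 7^2)/21 = 189/21 = 9, a_6 = floor((15 + 7)/9) = 2.
  m_7 = 9*2 - 7 = 11, d_7 = (238 - 11^2)/9 = 117/9 = 13, a_7 = floor((15 + 11)/13) = 2.
  m_8 = 13*2 - 11 = 15, d_8 = (238 - 15^2)/13 = 13/13 = 1, a_8 = floor((15 + 15)/1) = 30.
  m_9 = 1*30 - 15 = 15, d_9 = (238 - 15^2)/1 = 13/1 = 13: (m_9, d_9) = (m_1, d_1) = (15, 13), so from here the quotients repeat a_1, ..., a_8; the period length is 8.
Hence the expansion of sqrt(238) is a_0 = 15 followed by the repeating block 2, 2, 1, 14, 1, 2, 2, 30 (period 8).

[15; (2, 2, 1, 14, 1, 2, 2, 30)]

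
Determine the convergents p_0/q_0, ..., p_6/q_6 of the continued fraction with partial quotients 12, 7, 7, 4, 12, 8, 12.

12/1, 85/7, 607/50, 2513/207, 30763/2534, 248617/20479, 3014167/248282

Using the convergent recurrence p_i = a_i*p_{i-1} + p_{i-2}, q_i = a_i*q_{i-1} + q_{i-2} with p_{-2}=0, p_{-1}=1, q_{-2}=1, q_{-1}=0:
  i=0: a_0=12, p_0 = 12*1 + 0 = 12, q_0 = 12*0 + 1 = 1.
  i=1: a_1=7, p_1 = 7*12 + 1 = 85, q_1 = 7*1 + 0 = 7.
  i=2: a_2=7, p_2 = 7*85 + 12 = 607, q_2 = 7*7 + 1 = 50.
  i=3: a_3=4, p_3 = 4*607 + 85 = 2513, q_3 = 4*50 + 7 = 207.
  i=4: a_4=12, p_4 = 12*2513 + 607 = 30763, q_4 = 12*207 + 50 = 2534.
  i=5: a_5=8, p_5 = 8*30763 + 2513 = 248617, q_5 = 8*2534 + 207 = 20479.
  i=6: a_6=12, p_6 = 12*248617 + 30763 = 3014167, q_6 = 12*20479 + 2534 = 248282.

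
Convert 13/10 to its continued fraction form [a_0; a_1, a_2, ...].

Run the Euclidean algorithm on 13 and 10; the successive quotients are the partial quotients a_0, a_1, ... (each step inverts the fractional part left over by the previous one):
  13 = 1*10 + 3, so a_0 = 1.
  10 = 3*3 + 1, so a_1 = 3.
  3 = 3*1 + 0, so a_2 = 3.
The remainder reaches 0 after 3 divisions, so the expansion has 3 partial quotients, read off in order.

[1; 3, 3]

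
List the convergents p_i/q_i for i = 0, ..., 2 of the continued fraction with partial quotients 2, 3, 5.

2/1, 7/3, 37/16

Using the convergent recurrence p_i = a_i*p_{i-1} + p_{i-2}, q_i = a_i*q_{i-1} + q_{i-2} with p_{-2}=0, p_{-1}=1, q_{-2}=1, q_{-1}=0:
  i=0: a_0=2, p_0 = 2*1 + 0 = 2, q_0 = 2*0 + 1 = 1.
  i=1: a_1=3, p_1 = 3*2 + 1 = 7, q_1 = 3*1 + 0 = 3.
  i=2: a_2=5, p_2 = 5*7 + 2 = 37, q_2 = 5*3 + 1 = 16.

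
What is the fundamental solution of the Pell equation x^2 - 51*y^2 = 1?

First expand sqrt(51) as a continued fraction. With x_i = (sqrt(51) + m_i)/d_i and (m_0, d_0) = (0, 1): a_0 = floor(sqrt(51)) = 7, since 7^2 = 49 <= 51 < 64 = 8^2.
Iterate m_{i+1} = d_i*a_i - m_i, d_{i+1} = (51 - m_{i+1}^2)/d_i, a_{i+1} = floor((a_0 + m_{i+1})/d_{i+1}):
  m_1 = 1*7 - 0 = 7, d_1 = (51 - 7^2)/1 = 2/1 = 2, a_1 = floor((7 + 7)/2) = 7.
  m_2 = 2*7 - 7 = 7, d_2 = (51 - 7^2)/2 = 2/2 = 1, a_2 = floor((7 + 7)/1) = 14.
  m_3 = 1*14 - 7 = 7, d_3 = (51 - 7^2)/1 = 2/1 = 2: (m_3, d_3) = (m_1, d_1) = (7, 2), so from here the quotients repeat a_1, a_2; the period length is 2.
So sqrt(51) = [7; (7, 14)] with period length k = 2.
k is even, so the fundamental solution of x^2 - 51y^2 = 1 is (p_{k-1}, q_{k-1}) = (p_1, q_1); compute convergents through index 1.
Convergents (p_i = a_i*p_{i-1} + p_{i-2}, q_i = a_i*q_{i-1} + q_{i-2} with p_{-2}=0, p_{-1}=1, q_{-2}=1, q_{-1}=0):
  i=0: a_0=7, p_0 = 7*1 + 0 = 7, q_0 = 7*0 + 1 = 1.
  i=1: a_1=7, p_1 = 7*7 + 1 = 50, q_1 = 7*1 + 0 = 7.
Check: 50^2 - 51*7^2 = 2500 - 2499 = 1, so (x, y) = (50, 7) solves the equation, and by the theorem it is the least positive solution.

(x, y) = (50, 7)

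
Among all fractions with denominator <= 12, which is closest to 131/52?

5/2

Expand x = 131/52 as a continued fraction with the Euclidean algorithm:
  131 = 2*52 + 27, so a_0 = 2.
  52 = 1*27 + 25, so a_1 = 1.
  27 = 1*25 + 2, so a_2 = 1.
  25 = 12*2 + 1, so a_3 = 12.
  2 = 2*1 + 0, so a_4 = 2.
so x = [2; 1, 1, 12, 2].
Convergents (p_i = a_i*p_{i-1} + p_{i-2}, q_i = a_i*q_{i-1} + q_{i-2} with p_{-2}=0, p_{-1}=1, q_{-2}=1, q_{-1}=0), until the denominator exceeds 12:
  i=0: a_0=2, p_0 = 2*1 + 0 = 2, q_0 = 2*0 + 1 = 1.
  i=1: a_1=1, p_1 = 1*2 + 1 = 3, q_1 = 1*1 + 0 = 1.
  i=2: a_2=1, p_2 = 1*3 + 2 = 5, q_2 = 1*1 + 1 = 2.
  i=3: a_3=12, p_3 = 12*5 + 3 = 63, q_3 = 12*2 + 1 = 25.
q_3 = 25 > 12, so the last convergent with denominator <= 12 is p_2/q_2 = 5/2.
The closest fraction with denominator <= 12 is either p_2/q_2 or the intermediate fraction (k*p_2 + p_1)/(k*q_2 + q_1) with the largest k >= 1 whose denominator stays <= 12; these approach x as k grows, and every other convergent or intermediate fraction in range is farther away.
Largest k: floor((12 - q_1)/q_2) = floor((12 - 1)/2) = 5.
That gives (5*5 + 3)/(5*2 + 1) = 28/11.
Compare the errors: |x - 5/2| = |131*2 - 5*52|/(52*2) = 2/104, and |x - 28/11| = |131*11 - 28*52|/(52*11) = 15/572.
Cross-multiplying, 2*572 = 1144 < 1560 = 15*104, so 2/104 is smaller: the convergent 5/2 is closer to x than 28/11.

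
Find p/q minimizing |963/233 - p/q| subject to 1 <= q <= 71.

Expand x = 963/233 as a continued fraction with the Euclidean algorithm:
  963 = 4*233 + 31, so a_0 = 4.
  233 = 7*31 + 16, so a_1 = 7.
  31 = 1*16 + 15, so a_2 = 1.
  16 = 1*15 + 1, so a_3 = 1.
  15 = 15*1 + 0, so a_4 = 15.
so x = [4; 7, 1, 1, 15].
Convergents (p_i = a_i*p_{i-1} + p_{i-2}, q_i = a_i*q_{i-1} + q_{i-2} with p_{-2}=0, p_{-1}=1, q_{-2}=1, q_{-1}=0), until the denominator exceeds 71:
  i=0: a_0=4, p_0 = 4*1 + 0 = 4, q_0 = 4*0 + 1 = 1.
  i=1: a_1=7, p_1 = 7*4 + 1 = 29, q_1 = 7*1 + 0 = 7.
  i=2: a_2=1, p_2 = 1*29 + 4 = 33, q_2 = 1*7 + 1 = 8.
  i=3: a_3=1, p_3 = 1*33 + 29 = 62, q_3 = 1*8 + 7 = 15.
  i=4: a_4=15, p_4 = 15*62 + 33 = 963, q_4 = 15*15 + 8 = 233.
q_4 = 233 > 71, so the last convergent with denominator <= 71 is p_3/q_3 = 62/15.
The closest fraction with denominator <= 71 is either p_3/q_3 or the intermediate fraction (k*p_3 + p_2)/(k*q_3 + q_2) with the largest k >= 1 whose denominator stays <= 71; these approach x as k grows, and every other convergent or intermediate fraction in range is farther away.
Largest k: floor((71 - q_2)/q_3) = floor((71 - 8)/15) = 4.
That gives (4*62 + 33)/(4*15 + 8) = 281/68.
Compare the errors: |x - 62/15| = |963*15 - 62*233|/(233*15) = 1/3495, and |x - 281/68| = |963*68 - 281*233|/(233*68) = 11/15844.
Cross-multiplying, 1*15844 = 15844 < 38445 = 11*3495, so 1/3495 is smaller: the convergent 62/15 is closer to x than 281/68.

62/15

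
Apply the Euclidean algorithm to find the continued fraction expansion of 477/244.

[1; 1, 21, 5, 2]

Run the Euclidean algorithm on 477 and 244; the successive quotients are the partial quotients a_0, a_1, ... (each step inverts the fractional part left over by the previous one):
  477 = 1*244 + 233, so a_0 = 1.
  244 = 1*233 + 11, so a_1 = 1.
  233 = 21*11 + 2, so a_2 = 21.
  11 = 5*2 + 1, so a_3 = 5.
  2 = 2*1 + 0, so a_4 = 2.
The remainder reaches 0 after 5 divisions, so the expansion has 5 partial quotients, read off in order.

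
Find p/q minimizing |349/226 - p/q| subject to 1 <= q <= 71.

105/68

Expand x = 349/226 as a continued fraction with the Euclidean algorithm:
  349 = 1*226 + 123, so a_0 = 1.
  226 = 1*123 + 103, so a_1 = 1.
  123 = 1*103 + 20, so a_2 = 1.
  103 = 5*20 + 3, so a_3 = 5.
  20 = 6*3 + 2, so a_4 = 6.
  3 = 1*2 + 1, so a_5 = 1.
  2 = 2*1 + 0, so a_6 = 2.
so x = [1; 1, 1, 5, 6, 1, 2].
Convergents (p_i = a_i*p_{i-1} + p_{i-2}, q_i = a_i*q_{i-1} + q_{i-2} with p_{-2}=0, p_{-1}=1, q_{-2}=1, q_{-1}=0), until the denominator exceeds 71:
  i=0: a_0=1, p_0 = 1*1 + 0 = 1, q_0 = 1*0 + 1 = 1.
  i=1: a_1=1, p_1 = 1*1 + 1 = 2, q_1 = 1*1 + 0 = 1.
  i=2: a_2=1, p_2 = 1*2 + 1 = 3, q_2 = 1*1 + 1 = 2.
  i=3: a_3=5, p_3 = 5*3 + 2 = 17, q_3 = 5*2 + 1 = 11.
  i=4: a_4=6, p_4 = 6*17 + 3 = 105, q_4 = 6*11 + 2 = 68.
  i=5: a_5=1, p_5 = 1*105 + 17 = 122, q_5 = 1*68 + 11 = 79.
q_5 = 79 > 71, so the last convergent with denominator <= 71 is p_4/q_4 = 105/68.
The closest fraction with denominator <= 71 is either p_4/q_4 or the intermediate fraction (k*p_4 + p_3)/(k*q_4 + q_3) with the largest k >= 1 whose denominator stays <= 71; these approach x as k grows, and every other convergent or intermediate fraction in range is farther away.
Largest k: floor((71 - q_3)/q_4) = floor((71 - 11)/68) = 0.
Since k = 0, no intermediate fraction beyond p_4/q_4 has denominator <= 71, so the convergent 105/68 is the closest (its error is |349*68 - 105*226|/(226*68) = 2/15368).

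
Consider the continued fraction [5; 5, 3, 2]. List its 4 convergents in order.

Using the convergent recurrence p_i = a_i*p_{i-1} + p_{i-2}, q_i = a_i*q_{i-1} + q_{i-2} with p_{-2}=0, p_{-1}=1, q_{-2}=1, q_{-1}=0:
  i=0: a_0=5, p_0 = 5*1 + 0 = 5, q_0 = 5*0 + 1 = 1.
  i=1: a_1=5, p_1 = 5*5 + 1 = 26, q_1 = 5*1 + 0 = 5.
  i=2: a_2=3, p_2 = 3*26 + 5 = 83, q_2 = 3*5 + 1 = 16.
  i=3: a_3=2, p_3 = 2*83 + 26 = 192, q_3 = 2*16 + 5 = 37.

5/1, 26/5, 83/16, 192/37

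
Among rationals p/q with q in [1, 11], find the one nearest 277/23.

12/1

Expand x = 277/23 as a continued fraction with the Euclidean algorithm:
  277 = 12*23 + 1, so a_0 = 12.
  23 = 23*1 + 0, so a_1 = 23.
so x = [12; 23].
Convergents (p_i = a_i*p_{i-1} + p_{i-2}, q_i = a_i*q_{i-1} + q_{i-2} with p_{-2}=0, p_{-1}=1, q_{-2}=1, q_{-1}=0), until the denominator exceeds 11:
  i=0: a_0=12, p_0 = 12*1 + 0 = 12, q_0 = 12*0 + 1 = 1.
  i=1: a_1=23, p_1 = 23*12 + 1 = 277, q_1 = 23*1 + 0 = 23.
q_1 = 23 > 11, so the last convergent with denominator <= 11 is p_0/q_0 = 12/1.
The closest fraction with denominator <= 11 is either p_0/q_0 or the intermediate fraction (k*p_0 + p_{-1})/(k*q_0 + q_{-1}) with the largest k >= 1 whose denominator stays <= 11; these approach x as k grows, and every other convergent or intermediate fraction in range is farther away.
Largest k: floor((11 - q_{-1})/q_0) = floor((11 - 0)/1) = 11 (using the seeds p_{-1} = 1, q_{-1} = 0).
That gives (11*12 + 1)/(11*1 + 0) = 133/11.
Compare the errors: |x - 12/1| = |277*1 - 12*23|/(23*1) = 1/23, and |x - 133/11| = |277*11 - 133*23|/(23*11) = 12/253.
Cross-multiplying, 1*253 = 253 < 276 = 12*23, so 1/23 is smaller: the convergent 12/1 is closer to x than 133/11.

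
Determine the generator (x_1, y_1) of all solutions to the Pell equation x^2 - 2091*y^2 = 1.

First expand sqrt(2091) as a continued fraction. With x_i = (sqrt(2091) + m_i)/d_i and (m_0, d_0) = (0, 1): a_0 = floor(sqrt(2091)) = 45, since 45^2 = 2025 <= 2091 < 2116 = 46^2.
Iterate m_{i+1} = d_i*a_i - m_i, d_{i+1} = (2091 - m_{i+1}^2)/d_i, a_{i+1} = floor((a_0 + m_{i+1})/d_{i+1}):
  m_1 = 1*45 - 0 = 45, d_1 = (2091 - 45^2)/1 = 66/1 = 66, a_1 = floor((45 + 45)/66) = 1.
  m_2 = 66*1 - 45 = 21, d_2 = (2091 - 21^2)/66 = 1650/66 = 25, a_2 = floor((45 + 21)/25) = 2.
  m_3 = 25*2 - 21 = 29, d_3 = (2091 - 29^2)/25 = 1250/25 = 50, a_3 = floor((45 + 29)/50) = 1.
  m_4 = 50*1 - 29 = 21, d_4 = (2091 - 21^2)/50 = 1650/50 = 33, a_4 = floor((45 + 21)/33) = 2.
  m_5 = 33*2 - 21 = 45, d_5 = (2091 - 45^2)/33 = 66/33 = 2, a_5 = floor((45 + 45)/2) = 45.
  m_6 = 2*45 - 45 = 45, d_6 = (2091 - 45^2)/2 = 66/2 = 33, a_6 = floor((45 + 45)/33) = 2.
  m_7 = 33*2 - 45 = 21, d_7 = (2091 - 21^2)/33 = 1650/33 = 50, a_7 = floor((45 + 21)/50) = 1.
  m_8 = 50*1 - 21 = 29, d_8 = (2091 - 29^2)/50 = 1250/50 = 25, a_8 = floor((45 + 29)/25) = 2.
  m_9 = 25*2 - 29 = 21, d_9 = (2091 - 21^2)/25 = 1650/25 = 66, a_9 = floor((45 + 21)/66) = 1.
  m_10 = 66*1 - 21 = 45, d_10 = (2091 - 45^2)/66 = 66/66 = 1, a_10 = floor((45 + 45)/1) = 90.
  m_11 = 1*90 - 45 = 45, d_11 = (2091 - 45^2)/1 = 66/1 = 66: (m_11, d_11) = (m_1, d_1) = (45, 66), so from here the quotients repeat a_1, ..., a_10; the period length is 10.
So sqrt(2091) = [45; (1, 2, 1, 2, 45, 2, 1, 2, 1, 90)] with period length k = 10.
k is even, so the fundamental solution of x^2 - 2091y^2 = 1 is (p_{k-1}, q_{k-1}) = (p_9, q_9); compute convergents through index 9.
Convergents (p_i = a_i*p_{i-1} + p_{i-2}, q_i = a_i*q_{i-1} + q_{i-2} with p_{-2}=0, p_{-1}=1, q_{-2}=1, q_{-1}=0):
  i=0: a_0=45, p_0 = 45*1 + 0 = 45, q_0 = 45*0 + 1 = 1.
  i=1: a_1=1, p_1 = 1*45 + 1 = 46, q_1 = 1*1 + 0 = 1.
  i=2: a_2=2, p_2 = 2*46 + 45 = 137, q_2 = 2*1 + 1 = 3.
  i=3: a_3=1, p_3 = 1*137 + 46 = 183, q_3 = 1*3 + 1 = 4.
  i=4: a_4=2, p_4 = 2*183 + 137 = 503, q_4 = 2*4 + 3 = 11.
  i=5: a_5=45, p_5 = 45*503 + 183 = 22818, q_5 = 45*11 + 4 = 499.
  i=6: a_6=2, p_6 = 2*22818 + 503 = 46139, q_6 = 2*499 + 11 = 1009.
  i=7: a_7=1, p_7 = 1*46139 + 22818 = 68957, q_7 = 1*1009 + 499 = 1508.
  i=8: a_8=2, p_8 = 2*68957 + 46139 = 184053, q_8 = 2*1508 + 1009 = 4025.
  i=9: a_9=1, p_9 = 1*184053 + 68957 = 253010, q_9 = 1*4025 + 1508 = 5533.
Check: 253010^2 - 2091*5533^2 = 64014060100 - 64014060099 = 1, so (x, y) = (253010, 5533) solves the equation, and by the theorem it is the least positive solution.

(x, y) = (253010, 5533)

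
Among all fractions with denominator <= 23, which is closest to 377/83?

50/11

Expand x = 377/83 as a continued fraction with the Euclidean algorithm:
  377 = 4*83 + 45, so a_0 = 4.
  83 = 1*45 + 38, so a_1 = 1.
  45 = 1*38 + 7, so a_2 = 1.
  38 = 5*7 + 3, so a_3 = 5.
  7 = 2*3 + 1, so a_4 = 2.
  3 = 3*1 + 0, so a_5 = 3.
so x = [4; 1, 1, 5, 2, 3].
Convergents (p_i = a_i*p_{i-1} + p_{i-2}, q_i = a_i*q_{i-1} + q_{i-2} with p_{-2}=0, p_{-1}=1, q_{-2}=1, q_{-1}=0), until the denominator exceeds 23:
  i=0: a_0=4, p_0 = 4*1 + 0 = 4, q_0 = 4*0 + 1 = 1.
  i=1: a_1=1, p_1 = 1*4 + 1 = 5, q_1 = 1*1 + 0 = 1.
  i=2: a_2=1, p_2 = 1*5 + 4 = 9, q_2 = 1*1 + 1 = 2.
  i=3: a_3=5, p_3 = 5*9 + 5 = 50, q_3 = 5*2 + 1 = 11.
  i=4: a_4=2, p_4 = 2*50 + 9 = 109, q_4 = 2*11 + 2 = 24.
q_4 = 24 > 23, so the last convergent with denominator <= 23 is p_3/q_3 = 50/11.
The closest fraction with denominator <= 23 is either p_3/q_3 or the intermediate fraction (k*p_3 + p_2)/(k*q_3 + q_2) with the largest k >= 1 whose denominator stays <= 23; these approach x as k grows, and every other convergent or intermediate fraction in range is farther away.
Largest k: floor((23 - q_2)/q_3) = floor((23 - 2)/11) = 1.
That gives (1*50 + 9)/(1*11 + 2) = 59/13.
Compare the errors: |x - 50/11| = |377*11 - 50*83|/(83*11) = 3/913, and |x - 59/13| = |377*13 - 59*83|/(83*13) = 4/1079.
Cross-multiplying, 3*1079 = 3237 < 3652 = 4*913, so 3/913 is smaller: the convergent 50/11 is closer to x than 59/13.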